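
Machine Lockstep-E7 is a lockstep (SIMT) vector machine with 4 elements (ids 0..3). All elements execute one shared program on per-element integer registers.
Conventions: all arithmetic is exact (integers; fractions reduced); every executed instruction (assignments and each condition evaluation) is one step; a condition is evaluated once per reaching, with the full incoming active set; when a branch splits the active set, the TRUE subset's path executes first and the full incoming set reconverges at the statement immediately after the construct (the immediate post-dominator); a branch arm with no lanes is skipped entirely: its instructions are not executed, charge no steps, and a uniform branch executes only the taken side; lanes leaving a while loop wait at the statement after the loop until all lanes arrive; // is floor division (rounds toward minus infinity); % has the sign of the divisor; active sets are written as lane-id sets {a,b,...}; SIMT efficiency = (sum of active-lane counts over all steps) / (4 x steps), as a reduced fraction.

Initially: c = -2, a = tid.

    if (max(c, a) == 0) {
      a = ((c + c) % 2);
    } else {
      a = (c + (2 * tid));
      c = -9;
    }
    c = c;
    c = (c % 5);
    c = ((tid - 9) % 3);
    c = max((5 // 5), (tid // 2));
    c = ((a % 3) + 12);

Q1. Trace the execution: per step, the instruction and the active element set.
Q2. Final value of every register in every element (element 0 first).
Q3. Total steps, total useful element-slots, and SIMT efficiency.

step 0: eval (max(c, a) == 0)        {0,1,2,3}
step 1: a <- ((c + c) % 2)           {0}
step 2: a <- (c + (2 * tid))         {1,2,3}
step 3: c <- -9                      {1,2,3}
step 4: c <- c                       {0,1,2,3}
step 5: c <- (c % 5)                 {0,1,2,3}
step 6: c <- ((tid - 9) % 3)         {0,1,2,3}
step 7: c <- max((5 // 5), (tid // 2)) {0,1,2,3}
step 8: c <- ((a % 3) + 12)          {0,1,2,3}

Answer: 9 steps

c: 12,12,14,13
a: 0,0,2,4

steps = 9; useful = 31; efficiency = 31/36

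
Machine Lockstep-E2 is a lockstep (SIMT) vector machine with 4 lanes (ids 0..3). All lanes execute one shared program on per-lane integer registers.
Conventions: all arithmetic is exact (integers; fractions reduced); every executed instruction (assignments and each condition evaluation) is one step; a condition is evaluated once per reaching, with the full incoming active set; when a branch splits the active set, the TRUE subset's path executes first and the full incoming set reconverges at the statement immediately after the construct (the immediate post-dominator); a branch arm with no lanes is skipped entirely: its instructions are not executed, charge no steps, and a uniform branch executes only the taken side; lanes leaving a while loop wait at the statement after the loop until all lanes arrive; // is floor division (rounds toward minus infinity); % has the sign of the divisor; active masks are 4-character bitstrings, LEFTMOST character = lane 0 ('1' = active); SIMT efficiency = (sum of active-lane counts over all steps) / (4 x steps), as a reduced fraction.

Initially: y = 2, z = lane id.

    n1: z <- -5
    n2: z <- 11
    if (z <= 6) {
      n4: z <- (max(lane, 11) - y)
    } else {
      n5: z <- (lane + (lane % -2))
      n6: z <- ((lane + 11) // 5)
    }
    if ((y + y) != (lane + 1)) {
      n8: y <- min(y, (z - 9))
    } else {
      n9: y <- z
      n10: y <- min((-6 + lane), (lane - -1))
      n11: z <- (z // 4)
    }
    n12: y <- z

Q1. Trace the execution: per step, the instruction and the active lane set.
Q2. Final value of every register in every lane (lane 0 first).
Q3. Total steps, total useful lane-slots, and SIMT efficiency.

step 0: z <- -5                      1111
step 1: z <- 11                      1111
step 2: eval (z <= 6)                1111
step 3: z <- (lane + (lane % -2))    1111
step 4: z <- ((lane + 11) // 5)      1111
step 5: eval ((y + y) != (lane + 1)) 1111
step 6: y <- min(y, (z - 9))         1110
step 7: y <- z                       0001
step 8: y <- min((-6 + lane), (lane - -1)) 0001
step 9: z <- (z // 4)                0001
step 10: y <- z                       1111

Answer: 11 steps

y: 2,2,2,0
z: 2,2,2,0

steps = 11; useful = 34; efficiency = 34/44 = 17/22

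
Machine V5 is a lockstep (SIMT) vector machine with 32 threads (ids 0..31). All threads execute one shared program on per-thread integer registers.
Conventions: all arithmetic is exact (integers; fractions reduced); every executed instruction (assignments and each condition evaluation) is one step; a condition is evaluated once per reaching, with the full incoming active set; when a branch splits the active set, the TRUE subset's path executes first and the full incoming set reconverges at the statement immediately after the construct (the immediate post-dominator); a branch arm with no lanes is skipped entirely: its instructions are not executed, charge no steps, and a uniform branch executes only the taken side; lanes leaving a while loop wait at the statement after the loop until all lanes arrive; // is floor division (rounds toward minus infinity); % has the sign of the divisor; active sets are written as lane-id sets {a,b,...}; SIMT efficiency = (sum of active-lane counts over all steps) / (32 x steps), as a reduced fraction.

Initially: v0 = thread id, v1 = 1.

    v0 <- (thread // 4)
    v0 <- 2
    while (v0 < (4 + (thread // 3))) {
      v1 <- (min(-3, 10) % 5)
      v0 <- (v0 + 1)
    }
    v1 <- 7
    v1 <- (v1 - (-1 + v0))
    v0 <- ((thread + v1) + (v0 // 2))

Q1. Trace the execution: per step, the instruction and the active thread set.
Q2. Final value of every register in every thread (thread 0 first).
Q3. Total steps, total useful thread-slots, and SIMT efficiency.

step 0: v0 <- (thread // 4)          {0,1,2,3,4,5,6,7,8,9,10,11,12,13,14,15,16,17,18,19,20,21,22,23,24,25,26,27,28,29,30,31}
step 1: v0 <- 2                      {0,1,2,3,4,5,6,7,8,9,10,11,12,13,14,15,16,17,18,19,20,21,22,23,24,25,26,27,28,29,30,31}
step 2: eval (v0 < (4 + (thread // 3))) {0,1,2,3,4,5,6,7,8,9,10,11,12,13,14,15,16,17,18,19,20,21,22,23,24,25,26,27,28,29,30,31}
step 3: v1 <- (min(-3, 10) % 5)      {0,1,2,3,4,5,6,7,8,9,10,11,12,13,14,15,16,17,18,19,20,21,22,23,24,25,26,27,28,29,30,31}
step 4: v0 <- (v0 + 1)               {0,1,2,3,4,5,6,7,8,9,10,11,12,13,14,15,16,17,18,19,20,21,22,23,24,25,26,27,28,29,30,31}
step 5: eval (v0 < (4 + (thread // 3))) {0,1,2,3,4,5,6,7,8,9,10,11,12,13,14,15,16,17,18,19,20,21,22,23,24,25,26,27,28,29,30,31}
step 6: v1 <- (min(-3, 10) % 5)      {0,1,2,3,4,5,6,7,8,9,10,11,12,13,14,15,16,17,18,19,20,21,22,23,24,25,26,27,28,29,30,31}
step 7: v0 <- (v0 + 1)               {0,1,2,3,4,5,6,7,8,9,10,11,12,13,14,15,16,17,18,19,20,21,22,23,24,25,26,27,28,29,30,31}
step 8: eval (v0 < (4 + (thread // 3))) {0,1,2,3,4,5,6,7,8,9,10,11,12,13,14,15,16,17,18,19,20,21,22,23,24,25,26,27,28,29,30,31}
step 9: v1 <- (min(-3, 10) % 5)      {3,4,5,6,7,8,9,10,11,12,13,14,15,16,17,18,19,20,21,22,23,24,25,26,27,28,29,30,31}
step 10: v0 <- (v0 + 1)               {3,4,5,6,7,8,9,10,11,12,13,14,15,16,17,18,19,20,21,22,23,24,25,26,27,28,29,30,31}
step 11: eval (v0 < (4 + (thread // 3))) {3,4,5,6,7,8,9,10,11,12,13,14,15,16,17,18,19,20,21,22,23,24,25,26,27,28,29,30,31}
step 12: v1 <- (min(-3, 10) % 5)      {6,7,8,9,10,11,12,13,14,15,16,17,18,19,20,21,22,23,24,25,26,27,28,29,30,31}
step 13: v0 <- (v0 + 1)               {6,7,8,9,10,11,12,13,14,15,16,17,18,19,20,21,22,23,24,25,26,27,28,29,30,31}
step 14: eval (v0 < (4 + (thread // 3))) {6,7,8,9,10,11,12,13,14,15,16,17,18,19,20,21,22,23,24,25,26,27,28,29,30,31}
step 15: v1 <- (min(-3, 10) % 5)      {9,10,11,12,13,14,15,16,17,18,19,20,21,22,23,24,25,26,27,28,29,30,31}
step 16: v0 <- (v0 + 1)               {9,10,11,12,13,14,15,16,17,18,19,20,21,22,23,24,25,26,27,28,29,30,31}
step 17: eval (v0 < (4 + (thread // 3))) {9,10,11,12,13,14,15,16,17,18,19,20,21,22,23,24,25,26,27,28,29,30,31}
step 18: v1 <- (min(-3, 10) % 5)      {12,13,14,15,16,17,18,19,20,21,22,23,24,25,26,27,28,29,30,31}
step 19: v0 <- (v0 + 1)               {12,13,14,15,16,17,18,19,20,21,22,23,24,25,26,27,28,29,30,31}
step 20: eval (v0 < (4 + (thread // 3))) {12,13,14,15,16,17,18,19,20,21,22,23,24,25,26,27,28,29,30,31}
step 21: v1 <- (min(-3, 10) % 5)      {15,16,17,18,19,20,21,22,23,24,25,26,27,28,29,30,31}
step 22: v0 <- (v0 + 1)               {15,16,17,18,19,20,21,22,23,24,25,26,27,28,29,30,31}
step 23: eval (v0 < (4 + (thread // 3))) {15,16,17,18,19,20,21,22,23,24,25,26,27,28,29,30,31}
step 24: v1 <- (min(-3, 10) % 5)      {18,19,20,21,22,23,24,25,26,27,28,29,30,31}
step 25: v0 <- (v0 + 1)               {18,19,20,21,22,23,24,25,26,27,28,29,30,31}
step 26: eval (v0 < (4 + (thread // 3))) {18,19,20,21,22,23,24,25,26,27,28,29,30,31}
step 27: v1 <- (min(-3, 10) % 5)      {21,22,23,24,25,26,27,28,29,30,31}
step 28: v0 <- (v0 + 1)               {21,22,23,24,25,26,27,28,29,30,31}
step 29: eval (v0 < (4 + (thread // 3))) {21,22,23,24,25,26,27,28,29,30,31}
step 30: v1 <- (min(-3, 10) % 5)      {24,25,26,27,28,29,30,31}
step 31: v0 <- (v0 + 1)               {24,25,26,27,28,29,30,31}
step 32: eval (v0 < (4 + (thread // 3))) {24,25,26,27,28,29,30,31}
step 33: v1 <- (min(-3, 10) % 5)      {27,28,29,30,31}
step 34: v0 <- (v0 + 1)               {27,28,29,30,31}
step 35: eval (v0 < (4 + (thread // 3))) {27,28,29,30,31}
step 36: v1 <- (min(-3, 10) % 5)      {30,31}
step 37: v0 <- (v0 + 1)               {30,31}
step 38: eval (v0 < (4 + (thread // 3))) {30,31}
step 39: v1 <- 7                      {0,1,2,3,4,5,6,7,8,9,10,11,12,13,14,15,16,17,18,19,20,21,22,23,24,25,26,27,28,29,30,31}
step 40: v1 <- (v1 - (-1 + v0))       {0,1,2,3,4,5,6,7,8,9,10,11,12,13,14,15,16,17,18,19,20,21,22,23,24,25,26,27,28,29,30,31}
step 41: v0 <- ((thread + v1) + (v0 // 2)) {0,1,2,3,4,5,6,7,8,9,10,11,12,13,14,15,16,17,18,19,20,21,22,23,24,25,26,27,28,29,30,31}

Answer: 42 steps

v0: 6,7,8,8,9,10,11,12,13,13,14,15,16,17,18,18,19,20,21,22,23,23,24,25,26,27,28,28,29,30,31,32
v1: 4,4,4,3,3,3,2,2,2,1,1,1,0,0,0,-1,-1,-1,-2,-2,-2,-3,-3,-3,-4,-4,-4,-5,-5,-5,-6,-6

steps = 42; useful = 849; efficiency = 849/1344 = 283/448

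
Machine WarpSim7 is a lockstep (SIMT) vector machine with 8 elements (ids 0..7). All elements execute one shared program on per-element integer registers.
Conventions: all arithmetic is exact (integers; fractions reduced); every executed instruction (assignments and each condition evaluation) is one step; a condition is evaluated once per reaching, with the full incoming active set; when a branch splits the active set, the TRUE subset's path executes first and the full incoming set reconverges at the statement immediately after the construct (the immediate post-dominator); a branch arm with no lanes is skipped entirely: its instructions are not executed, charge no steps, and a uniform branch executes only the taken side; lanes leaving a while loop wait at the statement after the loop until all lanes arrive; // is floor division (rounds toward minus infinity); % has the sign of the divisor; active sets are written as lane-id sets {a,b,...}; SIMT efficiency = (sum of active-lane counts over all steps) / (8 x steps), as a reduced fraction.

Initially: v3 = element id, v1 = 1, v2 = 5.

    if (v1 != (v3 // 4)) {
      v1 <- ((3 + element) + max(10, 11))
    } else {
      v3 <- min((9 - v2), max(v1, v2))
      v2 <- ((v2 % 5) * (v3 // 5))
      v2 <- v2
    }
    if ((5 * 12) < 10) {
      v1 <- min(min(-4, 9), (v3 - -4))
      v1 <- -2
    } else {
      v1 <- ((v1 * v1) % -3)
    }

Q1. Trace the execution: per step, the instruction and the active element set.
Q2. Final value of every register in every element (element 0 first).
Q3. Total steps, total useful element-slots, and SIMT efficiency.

step 0: eval (v1 != (v3 // 4))       {0,1,2,3,4,5,6,7}
step 1: v1 <- ((3 + element) + max(10, 11)) {0,1,2,3}
step 2: v3 <- min((9 - v2), max(v1, v2)) {4,5,6,7}
step 3: v2 <- ((v2 % 5) * (v3 // 5)) {4,5,6,7}
step 4: v2 <- v2                     {4,5,6,7}
step 5: eval ((5 * 12) < 10)         {0,1,2,3,4,5,6,7}
step 6: v1 <- ((v1 * v1) % -3)       {0,1,2,3,4,5,6,7}

Answer: 7 steps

v3: 0,1,2,3,4,4,4,4
v1: -2,0,-2,-2,-2,-2,-2,-2
v2: 5,5,5,5,0,0,0,0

steps = 7; useful = 40; efficiency = 40/56 = 5/7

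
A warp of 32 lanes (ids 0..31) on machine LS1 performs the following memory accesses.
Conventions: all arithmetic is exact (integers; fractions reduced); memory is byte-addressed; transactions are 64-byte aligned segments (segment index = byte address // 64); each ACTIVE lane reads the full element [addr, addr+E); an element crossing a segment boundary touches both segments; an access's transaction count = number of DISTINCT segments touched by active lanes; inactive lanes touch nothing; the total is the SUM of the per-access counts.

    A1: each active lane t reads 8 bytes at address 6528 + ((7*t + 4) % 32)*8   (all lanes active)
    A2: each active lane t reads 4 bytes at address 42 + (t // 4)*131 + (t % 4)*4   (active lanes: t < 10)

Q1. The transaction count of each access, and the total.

A1: 4 transactions
A2: 3 transactions

Answer: 4,3; total 7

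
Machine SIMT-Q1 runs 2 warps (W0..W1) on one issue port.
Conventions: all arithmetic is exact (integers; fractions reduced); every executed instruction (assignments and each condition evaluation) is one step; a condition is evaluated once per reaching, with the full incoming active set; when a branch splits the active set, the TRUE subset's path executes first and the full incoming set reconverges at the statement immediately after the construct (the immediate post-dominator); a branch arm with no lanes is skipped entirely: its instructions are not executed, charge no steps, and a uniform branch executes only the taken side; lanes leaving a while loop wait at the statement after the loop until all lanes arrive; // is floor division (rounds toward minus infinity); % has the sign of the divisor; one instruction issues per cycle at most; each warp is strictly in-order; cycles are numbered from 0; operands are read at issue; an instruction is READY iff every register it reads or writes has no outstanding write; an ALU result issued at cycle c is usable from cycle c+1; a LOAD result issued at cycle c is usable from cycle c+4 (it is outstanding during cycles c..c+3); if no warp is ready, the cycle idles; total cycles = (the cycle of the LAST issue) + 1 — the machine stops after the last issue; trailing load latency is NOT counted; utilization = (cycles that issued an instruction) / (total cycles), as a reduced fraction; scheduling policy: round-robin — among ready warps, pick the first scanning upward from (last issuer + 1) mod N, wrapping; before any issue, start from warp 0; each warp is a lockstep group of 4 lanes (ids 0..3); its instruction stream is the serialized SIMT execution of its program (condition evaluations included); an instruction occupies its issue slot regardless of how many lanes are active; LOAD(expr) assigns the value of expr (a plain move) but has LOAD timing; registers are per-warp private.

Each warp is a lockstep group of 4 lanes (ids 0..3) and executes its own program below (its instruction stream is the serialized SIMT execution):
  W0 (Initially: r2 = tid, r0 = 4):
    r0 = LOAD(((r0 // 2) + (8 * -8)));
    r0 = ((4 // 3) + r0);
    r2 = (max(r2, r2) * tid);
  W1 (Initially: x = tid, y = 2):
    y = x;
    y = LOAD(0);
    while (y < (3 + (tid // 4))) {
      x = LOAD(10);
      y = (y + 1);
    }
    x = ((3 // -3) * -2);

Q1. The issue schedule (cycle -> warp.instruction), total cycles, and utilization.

cycle 0: W0.I0
cycle 1: W1.I0
cycle 2: W1.I1
cycle 3: idle
cycle 4: W0.I1
cycle 5: W0.I2
cycle 6: W1.I2
cycle 7: W1.I3
cycle 8: W1.I4
cycle 9: W1.I5
cycle 10: idle
cycle 11: W1.I6
cycle 12: W1.I7
cycle 13: W1.I8
cycle 14: idle
cycle 15: W1.I9
cycle 16: W1.I10
cycle 17: W1.I11
cycle 18: idle
cycle 19: W1.I12

Answer: 20 cycles, utilization 4/5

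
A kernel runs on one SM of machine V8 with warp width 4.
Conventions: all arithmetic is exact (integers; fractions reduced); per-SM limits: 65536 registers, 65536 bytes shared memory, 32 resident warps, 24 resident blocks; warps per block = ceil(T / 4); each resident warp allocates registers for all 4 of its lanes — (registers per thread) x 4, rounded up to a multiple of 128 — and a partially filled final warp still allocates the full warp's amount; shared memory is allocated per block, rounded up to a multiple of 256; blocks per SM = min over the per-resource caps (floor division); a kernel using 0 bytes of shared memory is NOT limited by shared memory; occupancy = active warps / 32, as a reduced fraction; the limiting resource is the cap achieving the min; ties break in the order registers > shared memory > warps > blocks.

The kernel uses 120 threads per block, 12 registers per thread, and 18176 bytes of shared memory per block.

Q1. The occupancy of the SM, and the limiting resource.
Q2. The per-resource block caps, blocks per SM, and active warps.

Answer: occupancy 15/16, limited by warps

registers: 17 blocks
shared memory: 3 blocks
warps: 1 block
blocks: 24 blocks

Answer: 1 block, 30 active warps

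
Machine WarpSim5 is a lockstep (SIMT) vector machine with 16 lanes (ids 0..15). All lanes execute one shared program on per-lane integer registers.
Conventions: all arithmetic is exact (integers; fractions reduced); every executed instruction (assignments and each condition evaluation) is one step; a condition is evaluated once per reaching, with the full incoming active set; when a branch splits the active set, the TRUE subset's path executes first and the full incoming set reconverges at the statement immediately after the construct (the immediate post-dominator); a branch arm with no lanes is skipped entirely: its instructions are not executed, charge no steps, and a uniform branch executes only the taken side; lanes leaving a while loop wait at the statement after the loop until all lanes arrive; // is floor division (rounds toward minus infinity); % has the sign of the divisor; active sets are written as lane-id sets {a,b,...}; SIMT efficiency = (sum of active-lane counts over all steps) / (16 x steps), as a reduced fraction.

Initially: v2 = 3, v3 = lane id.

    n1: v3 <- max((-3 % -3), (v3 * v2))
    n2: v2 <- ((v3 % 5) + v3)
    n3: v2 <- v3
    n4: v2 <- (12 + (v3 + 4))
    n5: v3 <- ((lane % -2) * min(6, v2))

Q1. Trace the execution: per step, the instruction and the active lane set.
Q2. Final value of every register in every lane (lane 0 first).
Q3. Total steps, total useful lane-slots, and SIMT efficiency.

step 0: v3 <- max((-3 % -3), (v3 * v2)) {0,1,2,3,4,5,6,7,8,9,10,11,12,13,14,15}
step 1: v2 <- ((v3 % 5) + v3)        {0,1,2,3,4,5,6,7,8,9,10,11,12,13,14,15}
step 2: v2 <- v3                     {0,1,2,3,4,5,6,7,8,9,10,11,12,13,14,15}
step 3: v2 <- (12 + (v3 + 4))        {0,1,2,3,4,5,6,7,8,9,10,11,12,13,14,15}
step 4: v3 <- ((lane % -2) * min(6, v2)) {0,1,2,3,4,5,6,7,8,9,10,11,12,13,14,15}

Answer: 5 steps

v2: 16,19,22,25,28,31,34,37,40,43,46,49,52,55,58,61
v3: 0,-6,0,-6,0,-6,0,-6,0,-6,0,-6,0,-6,0,-6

steps = 5; useful = 80; efficiency = 80/80 = 1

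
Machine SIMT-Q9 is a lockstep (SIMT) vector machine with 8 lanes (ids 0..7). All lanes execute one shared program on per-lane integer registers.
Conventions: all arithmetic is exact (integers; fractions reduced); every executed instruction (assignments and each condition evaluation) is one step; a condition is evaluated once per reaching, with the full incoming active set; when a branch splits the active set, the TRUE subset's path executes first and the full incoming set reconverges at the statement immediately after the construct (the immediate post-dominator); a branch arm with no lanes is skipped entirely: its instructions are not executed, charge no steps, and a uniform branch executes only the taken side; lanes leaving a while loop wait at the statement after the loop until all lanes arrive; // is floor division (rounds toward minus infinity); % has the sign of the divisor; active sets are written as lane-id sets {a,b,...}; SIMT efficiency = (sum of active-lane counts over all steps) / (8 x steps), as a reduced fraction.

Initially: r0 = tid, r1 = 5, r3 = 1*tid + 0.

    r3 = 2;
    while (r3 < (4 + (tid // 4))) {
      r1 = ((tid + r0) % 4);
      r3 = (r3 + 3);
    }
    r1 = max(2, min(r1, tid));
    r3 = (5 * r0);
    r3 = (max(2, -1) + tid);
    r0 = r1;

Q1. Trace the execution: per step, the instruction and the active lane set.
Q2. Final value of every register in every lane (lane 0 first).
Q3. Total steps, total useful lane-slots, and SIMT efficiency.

step 0: r3 <- 2                      {0,1,2,3,4,5,6,7}
step 1: eval (r3 < (4 + (tid // 4))) {0,1,2,3,4,5,6,7}
step 2: r1 <- ((tid + r0) % 4)       {0,1,2,3,4,5,6,7}
step 3: r3 <- (r3 + 3)               {0,1,2,3,4,5,6,7}
step 4: eval (r3 < (4 + (tid // 4))) {0,1,2,3,4,5,6,7}
step 5: r1 <- max(2, min(r1, tid))   {0,1,2,3,4,5,6,7}
step 6: r3 <- (5 * r0)               {0,1,2,3,4,5,6,7}
step 7: r3 <- (max(2, -1) + tid)     {0,1,2,3,4,5,6,7}
step 8: r0 <- r1                     {0,1,2,3,4,5,6,7}

Answer: 9 steps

r0: 2,2,2,2,2,2,2,2
r1: 2,2,2,2,2,2,2,2
r3: 2,3,4,5,6,7,8,9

steps = 9; useful = 72; efficiency = 72/72 = 1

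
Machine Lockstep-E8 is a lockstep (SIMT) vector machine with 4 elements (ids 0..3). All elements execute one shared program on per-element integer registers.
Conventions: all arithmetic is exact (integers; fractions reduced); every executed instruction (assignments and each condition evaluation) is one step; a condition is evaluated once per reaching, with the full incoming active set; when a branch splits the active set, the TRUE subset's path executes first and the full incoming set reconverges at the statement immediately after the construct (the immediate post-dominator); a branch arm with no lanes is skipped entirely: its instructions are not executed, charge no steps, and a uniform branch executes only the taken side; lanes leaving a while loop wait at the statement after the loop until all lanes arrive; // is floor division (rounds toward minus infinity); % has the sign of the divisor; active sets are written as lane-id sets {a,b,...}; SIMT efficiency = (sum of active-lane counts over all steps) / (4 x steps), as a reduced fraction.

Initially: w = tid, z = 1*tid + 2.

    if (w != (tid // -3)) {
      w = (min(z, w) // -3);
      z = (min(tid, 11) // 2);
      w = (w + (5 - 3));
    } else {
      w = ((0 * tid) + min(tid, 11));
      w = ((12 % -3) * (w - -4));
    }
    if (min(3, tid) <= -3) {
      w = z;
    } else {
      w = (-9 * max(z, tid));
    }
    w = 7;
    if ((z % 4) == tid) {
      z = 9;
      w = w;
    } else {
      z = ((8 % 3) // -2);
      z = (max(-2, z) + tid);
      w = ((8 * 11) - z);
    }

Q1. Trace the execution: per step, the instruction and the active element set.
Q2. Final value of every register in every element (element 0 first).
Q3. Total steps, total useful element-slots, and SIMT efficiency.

step 0: eval (w != (tid // -3))      {0,1,2,3}
step 1: w <- (min(z, w) // -3)       {1,2,3}
step 2: z <- (min(tid, 11) // 2)     {1,2,3}
step 3: w <- (w + (5 - 3))           {1,2,3}
step 4: w <- ((0 * tid) + min(tid, 11)) {0}
step 5: w <- ((12 % -3) * (w - -4))  {0}
step 6: eval (min(3, tid) <= -3)     {0,1,2,3}
step 7: w <- (-9 * max(z, tid))      {0,1,2,3}
step 8: w <- 7                       {0,1,2,3}
step 9: eval ((z % 4) == tid)        {0,1,2,3}
step 10: z <- ((8 % 3) // -2)         {0,1,2,3}
step 11: z <- (max(-2, z) + tid)      {0,1,2,3}
step 12: w <- ((8 * 11) - z)          {0,1,2,3}

Answer: 13 steps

w: 89,88,87,86
z: -1,0,1,2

steps = 13; useful = 43; efficiency = 43/52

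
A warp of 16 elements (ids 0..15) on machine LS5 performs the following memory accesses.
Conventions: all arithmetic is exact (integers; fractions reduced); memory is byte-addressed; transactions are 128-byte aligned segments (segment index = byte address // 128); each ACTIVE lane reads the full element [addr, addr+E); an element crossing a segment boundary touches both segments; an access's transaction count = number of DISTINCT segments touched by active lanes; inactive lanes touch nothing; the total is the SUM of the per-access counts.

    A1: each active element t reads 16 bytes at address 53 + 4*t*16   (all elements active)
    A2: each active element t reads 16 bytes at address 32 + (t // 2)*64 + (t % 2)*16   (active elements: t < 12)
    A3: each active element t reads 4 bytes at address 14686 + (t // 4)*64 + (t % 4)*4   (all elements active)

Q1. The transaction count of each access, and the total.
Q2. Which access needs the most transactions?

A1: 9 transactions
A2: 3 transactions
A3: 3 transactions

Answer: 9,3,3; total 15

Answer: A1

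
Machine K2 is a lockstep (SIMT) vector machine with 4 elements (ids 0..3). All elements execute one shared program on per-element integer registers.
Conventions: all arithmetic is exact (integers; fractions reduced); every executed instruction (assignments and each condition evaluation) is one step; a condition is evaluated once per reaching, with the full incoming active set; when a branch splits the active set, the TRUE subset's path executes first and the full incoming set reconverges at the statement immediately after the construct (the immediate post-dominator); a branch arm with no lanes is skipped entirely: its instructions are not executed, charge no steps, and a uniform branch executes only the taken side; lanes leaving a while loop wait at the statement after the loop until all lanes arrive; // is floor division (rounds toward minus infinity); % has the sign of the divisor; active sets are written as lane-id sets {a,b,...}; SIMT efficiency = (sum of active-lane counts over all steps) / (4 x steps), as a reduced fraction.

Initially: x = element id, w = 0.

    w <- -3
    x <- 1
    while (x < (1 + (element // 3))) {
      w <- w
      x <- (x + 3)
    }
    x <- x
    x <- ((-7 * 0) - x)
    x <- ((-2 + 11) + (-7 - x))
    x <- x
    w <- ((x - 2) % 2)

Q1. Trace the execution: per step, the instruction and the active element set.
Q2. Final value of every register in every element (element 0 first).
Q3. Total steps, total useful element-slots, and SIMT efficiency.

step 0: w <- -3                      {0,1,2,3}
step 1: x <- 1                       {0,1,2,3}
step 2: eval (x < (1 + (element // 3))) {0,1,2,3}
step 3: w <- w                       {3}
step 4: x <- (x + 3)                 {3}
step 5: eval (x < (1 + (element // 3))) {3}
step 6: x <- x                       {0,1,2,3}
step 7: x <- ((-7 * 0) - x)          {0,1,2,3}
step 8: x <- ((-2 + 11) + (-7 - x))  {0,1,2,3}
step 9: x <- x                       {0,1,2,3}
step 10: w <- ((x - 2) % 2)           {0,1,2,3}

Answer: 11 steps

x: 3,3,3,6
w: 1,1,1,0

steps = 11; useful = 35; efficiency = 35/44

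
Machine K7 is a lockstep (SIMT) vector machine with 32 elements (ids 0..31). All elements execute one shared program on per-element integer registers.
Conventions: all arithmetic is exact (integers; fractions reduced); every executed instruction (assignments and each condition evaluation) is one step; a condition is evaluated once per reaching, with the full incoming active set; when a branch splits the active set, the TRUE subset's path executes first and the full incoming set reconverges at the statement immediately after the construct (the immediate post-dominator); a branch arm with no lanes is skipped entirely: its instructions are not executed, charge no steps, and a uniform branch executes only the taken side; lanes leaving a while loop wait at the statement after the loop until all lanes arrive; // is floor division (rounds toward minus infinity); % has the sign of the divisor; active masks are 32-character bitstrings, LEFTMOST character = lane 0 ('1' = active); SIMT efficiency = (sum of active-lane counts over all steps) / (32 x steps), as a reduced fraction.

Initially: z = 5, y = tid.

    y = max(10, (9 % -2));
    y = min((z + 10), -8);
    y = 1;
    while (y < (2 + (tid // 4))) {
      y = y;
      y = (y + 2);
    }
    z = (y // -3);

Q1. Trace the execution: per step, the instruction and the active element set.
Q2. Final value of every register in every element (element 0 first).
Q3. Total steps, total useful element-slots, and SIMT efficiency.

step 0: y <- max(10, (9 % -2))       11111111111111111111111111111111
step 1: y <- min((z + 10), -8)       11111111111111111111111111111111
step 2: y <- 1                       11111111111111111111111111111111
step 3: eval (y < (2 + (tid // 4)))  11111111111111111111111111111111
step 4: y <- y                       11111111111111111111111111111111
step 5: y <- (y + 2)                 11111111111111111111111111111111
step 6: eval (y < (2 + (tid // 4)))  11111111111111111111111111111111
step 7: y <- y                       00000000111111111111111111111111
step 8: y <- (y + 2)                 00000000111111111111111111111111
step 9: eval (y < (2 + (tid // 4)))  00000000111111111111111111111111
step 10: y <- y                       00000000000000001111111111111111
step 11: y <- (y + 2)                 00000000000000001111111111111111
step 12: eval (y < (2 + (tid // 4)))  00000000000000001111111111111111
step 13: y <- y                       00000000000000000000000011111111
step 14: y <- (y + 2)                 00000000000000000000000011111111
step 15: eval (y < (2 + (tid // 4)))  00000000000000000000000011111111
step 16: z <- (y // -3)               11111111111111111111111111111111

Answer: 17 steps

z: -1,-1,-1,-1,-1,-1,-1,-1,-2,-2,-2,-2,-2,-2,-2,-2,-3,-3,-3,-3,-3,-3,-3,-3,-3,-3,-3,-3,-3,-3,-3,-3
y: 3,3,3,3,3,3,3,3,5,5,5,5,5,5,5,5,7,7,7,7,7,7,7,7,9,9,9,9,9,9,9,9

steps = 17; useful = 400; efficiency = 400/544 = 25/34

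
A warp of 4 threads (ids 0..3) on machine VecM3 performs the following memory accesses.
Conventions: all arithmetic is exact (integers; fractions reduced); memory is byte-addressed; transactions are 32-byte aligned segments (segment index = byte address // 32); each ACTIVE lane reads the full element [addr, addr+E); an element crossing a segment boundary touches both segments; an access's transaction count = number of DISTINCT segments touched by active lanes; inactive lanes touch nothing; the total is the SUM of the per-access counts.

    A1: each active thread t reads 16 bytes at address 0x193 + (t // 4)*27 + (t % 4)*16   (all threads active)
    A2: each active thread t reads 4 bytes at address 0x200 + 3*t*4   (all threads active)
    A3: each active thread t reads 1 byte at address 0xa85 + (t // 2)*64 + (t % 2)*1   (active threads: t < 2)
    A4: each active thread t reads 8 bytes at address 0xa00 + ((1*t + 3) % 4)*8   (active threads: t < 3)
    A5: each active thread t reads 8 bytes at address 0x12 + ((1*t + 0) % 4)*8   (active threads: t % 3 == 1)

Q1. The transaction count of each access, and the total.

A1: 3 transactions
A2: 2 transactions
A3: 1 transaction
A4: 1 transaction
A5: 2 transactions

Answer: 3,2,1,1,2; total 9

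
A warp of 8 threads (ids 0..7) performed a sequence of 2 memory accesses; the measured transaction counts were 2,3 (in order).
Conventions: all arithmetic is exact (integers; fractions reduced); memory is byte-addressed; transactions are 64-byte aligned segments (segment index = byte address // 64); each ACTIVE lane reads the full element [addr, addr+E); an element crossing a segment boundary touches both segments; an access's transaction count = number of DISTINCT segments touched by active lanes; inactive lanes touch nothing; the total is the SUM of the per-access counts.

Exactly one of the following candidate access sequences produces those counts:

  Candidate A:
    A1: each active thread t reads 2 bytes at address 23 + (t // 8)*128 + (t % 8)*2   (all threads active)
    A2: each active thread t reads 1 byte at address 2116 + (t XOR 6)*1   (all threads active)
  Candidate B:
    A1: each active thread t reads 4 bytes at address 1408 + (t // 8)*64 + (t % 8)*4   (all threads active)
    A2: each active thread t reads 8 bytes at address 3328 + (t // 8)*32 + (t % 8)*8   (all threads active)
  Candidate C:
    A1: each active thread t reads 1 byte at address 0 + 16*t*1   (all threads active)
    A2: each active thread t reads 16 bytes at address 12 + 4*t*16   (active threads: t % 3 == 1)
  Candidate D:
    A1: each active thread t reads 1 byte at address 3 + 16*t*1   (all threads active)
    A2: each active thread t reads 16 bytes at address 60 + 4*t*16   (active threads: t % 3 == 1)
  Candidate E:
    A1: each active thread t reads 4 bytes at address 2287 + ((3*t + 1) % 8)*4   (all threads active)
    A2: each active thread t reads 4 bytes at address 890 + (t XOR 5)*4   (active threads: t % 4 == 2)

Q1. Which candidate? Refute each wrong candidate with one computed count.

A: A1 gives 1 transaction, not 2
B: A1 gives 1 transaction, not 2
D: A2 gives 6 transactions, not 3
E: A2 gives 1 transaction, not 3
C: all counts match (2,3)

Answer: C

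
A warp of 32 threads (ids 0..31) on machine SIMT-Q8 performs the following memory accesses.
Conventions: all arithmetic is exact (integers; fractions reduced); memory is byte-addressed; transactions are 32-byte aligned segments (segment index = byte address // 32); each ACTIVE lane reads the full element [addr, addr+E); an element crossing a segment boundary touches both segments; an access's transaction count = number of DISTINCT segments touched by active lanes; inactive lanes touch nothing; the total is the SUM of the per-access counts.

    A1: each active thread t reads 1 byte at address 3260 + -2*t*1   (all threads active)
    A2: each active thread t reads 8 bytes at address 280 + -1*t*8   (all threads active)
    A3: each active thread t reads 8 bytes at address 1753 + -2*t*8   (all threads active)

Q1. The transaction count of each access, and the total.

A1: 3 transactions
A2: 8 transactions
A3: 17 transactions

Answer: 3,8,17; total 28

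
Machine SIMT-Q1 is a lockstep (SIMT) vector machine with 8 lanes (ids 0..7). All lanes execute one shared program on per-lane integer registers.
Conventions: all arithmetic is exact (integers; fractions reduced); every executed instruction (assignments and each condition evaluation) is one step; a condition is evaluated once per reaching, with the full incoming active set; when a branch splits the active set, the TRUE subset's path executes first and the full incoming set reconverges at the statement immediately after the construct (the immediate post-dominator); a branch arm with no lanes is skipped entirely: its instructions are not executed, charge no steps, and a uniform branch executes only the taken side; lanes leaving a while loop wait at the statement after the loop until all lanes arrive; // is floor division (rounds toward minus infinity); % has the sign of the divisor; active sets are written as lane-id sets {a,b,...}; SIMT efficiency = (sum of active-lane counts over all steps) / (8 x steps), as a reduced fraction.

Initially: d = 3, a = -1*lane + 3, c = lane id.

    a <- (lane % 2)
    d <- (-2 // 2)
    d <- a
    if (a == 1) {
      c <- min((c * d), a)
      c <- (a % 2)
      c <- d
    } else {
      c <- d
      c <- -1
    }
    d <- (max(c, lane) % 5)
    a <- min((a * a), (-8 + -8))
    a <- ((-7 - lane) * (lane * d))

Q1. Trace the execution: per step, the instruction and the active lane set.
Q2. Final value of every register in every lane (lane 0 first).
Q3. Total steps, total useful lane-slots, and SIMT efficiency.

step 0: a <- (lane % 2)              {0,1,2,3,4,5,6,7}
step 1: d <- (-2 // 2)               {0,1,2,3,4,5,6,7}
step 2: d <- a                       {0,1,2,3,4,5,6,7}
step 3: eval (a == 1)                {0,1,2,3,4,5,6,7}
step 4: c <- min((c * d), a)         {1,3,5,7}
step 5: c <- (a % 2)                 {1,3,5,7}
step 6: c <- d                       {1,3,5,7}
step 7: c <- d                       {0,2,4,6}
step 8: c <- -1                      {0,2,4,6}
step 9: d <- (max(c, lane) % 5)      {0,1,2,3,4,5,6,7}
step 10: a <- min((a * a), (-8 + -8)) {0,1,2,3,4,5,6,7}
step 11: a <- ((-7 - lane) * (lane * d)) {0,1,2,3,4,5,6,7}

Answer: 12 steps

d: 0,1,2,3,4,0,1,2
a: 0,-8,-36,-90,-176,0,-78,-196
c: -1,1,-1,1,-1,1,-1,1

steps = 12; useful = 76; efficiency = 76/96 = 19/24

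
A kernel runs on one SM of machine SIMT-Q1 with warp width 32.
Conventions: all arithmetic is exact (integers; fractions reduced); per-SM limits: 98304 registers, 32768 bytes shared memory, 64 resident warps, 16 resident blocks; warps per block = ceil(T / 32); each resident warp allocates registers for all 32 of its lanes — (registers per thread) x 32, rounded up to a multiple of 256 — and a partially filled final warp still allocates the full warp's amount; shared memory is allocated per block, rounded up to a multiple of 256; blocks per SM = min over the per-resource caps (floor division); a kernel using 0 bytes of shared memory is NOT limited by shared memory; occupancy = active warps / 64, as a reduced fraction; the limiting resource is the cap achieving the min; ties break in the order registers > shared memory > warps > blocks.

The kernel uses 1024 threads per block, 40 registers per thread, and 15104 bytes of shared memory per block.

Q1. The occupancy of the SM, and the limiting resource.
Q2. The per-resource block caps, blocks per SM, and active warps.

Answer: occupancy 1, limited by registers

registers: 2 blocks
shared memory: 2 blocks
warps: 2 blocks
blocks: 16 blocks

Answer: 2 blocks, 64 active warps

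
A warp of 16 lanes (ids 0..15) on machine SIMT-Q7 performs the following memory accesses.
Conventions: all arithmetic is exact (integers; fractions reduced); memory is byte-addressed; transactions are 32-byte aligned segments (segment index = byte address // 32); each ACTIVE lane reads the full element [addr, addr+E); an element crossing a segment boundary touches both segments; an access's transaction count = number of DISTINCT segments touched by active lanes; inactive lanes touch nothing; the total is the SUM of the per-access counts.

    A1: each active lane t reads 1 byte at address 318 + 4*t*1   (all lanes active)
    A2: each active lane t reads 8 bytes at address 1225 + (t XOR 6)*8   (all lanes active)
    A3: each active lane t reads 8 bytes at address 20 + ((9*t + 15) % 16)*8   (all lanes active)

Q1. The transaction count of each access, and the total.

A1: 3 transactions
A2: 5 transactions
A3: 5 transactions

Answer: 3,5,5; total 13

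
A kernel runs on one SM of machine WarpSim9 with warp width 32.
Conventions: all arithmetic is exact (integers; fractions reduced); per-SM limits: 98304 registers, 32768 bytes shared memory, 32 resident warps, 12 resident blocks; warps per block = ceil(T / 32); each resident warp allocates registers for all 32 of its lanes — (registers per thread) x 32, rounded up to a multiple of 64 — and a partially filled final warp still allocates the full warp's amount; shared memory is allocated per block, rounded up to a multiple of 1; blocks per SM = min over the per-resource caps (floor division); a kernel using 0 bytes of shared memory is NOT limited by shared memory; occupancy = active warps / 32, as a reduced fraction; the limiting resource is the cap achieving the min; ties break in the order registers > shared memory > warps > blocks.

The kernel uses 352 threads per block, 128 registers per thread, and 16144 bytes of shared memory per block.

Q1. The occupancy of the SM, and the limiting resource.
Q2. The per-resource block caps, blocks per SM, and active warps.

Answer: occupancy 11/16, limited by registers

registers: 2 blocks
shared memory: 2 blocks
warps: 2 blocks
blocks: 12 blocks

Answer: 2 blocks, 22 active warps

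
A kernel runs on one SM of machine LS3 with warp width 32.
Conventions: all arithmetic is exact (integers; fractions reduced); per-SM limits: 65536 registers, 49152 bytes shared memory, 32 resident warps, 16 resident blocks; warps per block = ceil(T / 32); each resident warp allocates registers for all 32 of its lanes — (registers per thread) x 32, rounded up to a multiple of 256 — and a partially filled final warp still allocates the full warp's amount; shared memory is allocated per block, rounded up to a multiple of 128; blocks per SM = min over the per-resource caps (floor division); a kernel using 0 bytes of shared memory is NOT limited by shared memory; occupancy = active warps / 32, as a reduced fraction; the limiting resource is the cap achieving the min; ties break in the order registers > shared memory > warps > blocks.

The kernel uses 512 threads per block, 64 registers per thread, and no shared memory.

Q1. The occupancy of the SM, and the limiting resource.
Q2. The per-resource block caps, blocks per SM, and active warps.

Answer: occupancy 1, limited by registers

registers: 2 blocks
shared memory: no limit (kernel uses none)
warps: 2 blocks
blocks: 16 blocks

Answer: 2 blocks, 32 active warps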